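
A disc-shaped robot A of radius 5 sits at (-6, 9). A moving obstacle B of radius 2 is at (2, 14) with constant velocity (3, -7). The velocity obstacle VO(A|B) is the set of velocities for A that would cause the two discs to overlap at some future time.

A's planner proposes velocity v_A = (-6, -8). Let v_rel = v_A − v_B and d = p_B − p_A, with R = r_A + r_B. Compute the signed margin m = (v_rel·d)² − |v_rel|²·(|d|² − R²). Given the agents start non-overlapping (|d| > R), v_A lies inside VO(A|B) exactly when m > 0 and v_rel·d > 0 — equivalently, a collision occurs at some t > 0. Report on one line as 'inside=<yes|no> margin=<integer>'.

d = (8, 5),  |d|² = 89;  R = 5+2 = 7,  c = 89−7² = 40
v_rel = (-9, -1),  |v_rel|² = 82;  v_rel·d = (-9)·(8) + (-1)·(5) = -77
82·t² + 154·t + 40 = 0  ⇒  m = (-77)² − 82·40 = 2649
m = 2649 > 0,  v_rel·d = -77 < 0  ⇒  outside

inside=no margin=2649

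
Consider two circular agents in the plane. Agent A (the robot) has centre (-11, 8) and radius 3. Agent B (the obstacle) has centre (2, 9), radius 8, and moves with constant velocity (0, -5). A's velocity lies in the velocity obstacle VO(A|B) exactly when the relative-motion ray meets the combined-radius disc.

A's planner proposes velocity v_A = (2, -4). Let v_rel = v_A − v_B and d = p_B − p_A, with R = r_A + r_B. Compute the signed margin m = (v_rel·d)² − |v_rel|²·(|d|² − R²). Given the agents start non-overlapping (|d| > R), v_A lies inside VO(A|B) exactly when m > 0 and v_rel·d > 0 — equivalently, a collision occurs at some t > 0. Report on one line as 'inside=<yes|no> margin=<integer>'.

d = (13, 1),  |d|² = 170;  R = 3+8 = 11,  c = 170−11² = 49
v_rel = (2, 1),  |v_rel|² = 5;  v_rel·d = (2)·(13) + (1)·(1) = 27
5·t² − 54·t + 49 = 0  ⇒  m = 27² − 5·49 = 484
m = 484 > 0,  v_rel·d = 27 > 0  ⇒  inside

inside=yes margin=484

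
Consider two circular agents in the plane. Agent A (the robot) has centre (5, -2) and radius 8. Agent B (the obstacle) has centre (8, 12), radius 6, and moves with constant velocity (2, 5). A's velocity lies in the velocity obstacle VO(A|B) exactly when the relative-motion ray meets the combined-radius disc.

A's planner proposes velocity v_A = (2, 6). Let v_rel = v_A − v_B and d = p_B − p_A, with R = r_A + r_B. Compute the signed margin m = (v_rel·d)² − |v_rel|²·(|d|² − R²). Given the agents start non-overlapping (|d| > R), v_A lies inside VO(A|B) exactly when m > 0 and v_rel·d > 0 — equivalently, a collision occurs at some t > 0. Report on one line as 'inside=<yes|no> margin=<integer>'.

d = (3, 14),  |d|² = 205;  R = 8+6 = 14,  c = 205−14² = 9
v_rel = (0, 1),  |v_rel|² = 1;  v_rel·d = (0)·(3) + (1)·(14) = 14
1·t² − 28·t + 9 = 0  ⇒  m = 14² − 1·9 = 187
m = 187 > 0,  v_rel·d = 14 > 0  ⇒  inside

inside=yes margin=187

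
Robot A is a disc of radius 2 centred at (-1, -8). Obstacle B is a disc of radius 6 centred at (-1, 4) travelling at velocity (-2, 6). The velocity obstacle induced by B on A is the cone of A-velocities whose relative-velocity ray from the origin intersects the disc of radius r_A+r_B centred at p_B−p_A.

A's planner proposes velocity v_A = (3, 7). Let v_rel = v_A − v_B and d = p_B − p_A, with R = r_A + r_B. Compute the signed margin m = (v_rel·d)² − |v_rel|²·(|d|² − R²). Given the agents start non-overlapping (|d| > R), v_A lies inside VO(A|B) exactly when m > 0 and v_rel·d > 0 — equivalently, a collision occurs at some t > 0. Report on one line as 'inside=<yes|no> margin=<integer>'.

d = (0, 12),  |d|² = 144;  R = 2+6 = 8,  c = 144−8² = 80
v_rel = (5, 1),  |v_rel|² = 26;  v_rel·d = (5)·(0) + (1)·(12) = 12
26·t² − 24·t + 80 = 0  ⇒  m = 12² − 26·80 = -1936
m = -1936 < 0,  v_rel·d = 12 > 0  ⇒  outside

inside=no margin=-1936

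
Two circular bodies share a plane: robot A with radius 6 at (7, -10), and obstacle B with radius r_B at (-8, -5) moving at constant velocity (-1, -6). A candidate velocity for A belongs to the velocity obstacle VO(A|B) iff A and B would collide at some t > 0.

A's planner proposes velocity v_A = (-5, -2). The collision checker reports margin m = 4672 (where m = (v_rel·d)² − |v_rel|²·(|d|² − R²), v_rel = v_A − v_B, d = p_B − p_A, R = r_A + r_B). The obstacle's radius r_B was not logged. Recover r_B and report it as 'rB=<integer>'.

m = 4672
d = (-15, 5);  v_rel = (-4, 4),  |v_rel|² = 32
v_rel×d = (-4)·(5) − (4)·(-15) = 40
since m = R²·32 − 40²:  R² = (1600 + 4672) / 32 = 196
R = √196 = 14  ⇒  r_B = 14 − 6 = 8

rB=8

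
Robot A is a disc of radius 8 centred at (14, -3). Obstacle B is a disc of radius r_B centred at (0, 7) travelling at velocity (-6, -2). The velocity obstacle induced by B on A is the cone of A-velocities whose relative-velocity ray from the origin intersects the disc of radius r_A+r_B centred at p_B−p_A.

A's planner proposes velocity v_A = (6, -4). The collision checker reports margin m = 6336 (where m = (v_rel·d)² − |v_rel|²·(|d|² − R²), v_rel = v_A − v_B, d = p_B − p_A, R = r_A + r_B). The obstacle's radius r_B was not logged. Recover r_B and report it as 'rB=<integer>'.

m = 6336
d = (-14, 10);  v_rel = (12, -2),  |v_rel|² = 148
v_rel×d = (12)·(10) − (-2)·(-14) = 92
since m = R²·148 − 92²:  R² = (8464 + 6336) / 148 = 100
R = √100 = 10  ⇒  r_B = 10 − 8 = 2

rB=2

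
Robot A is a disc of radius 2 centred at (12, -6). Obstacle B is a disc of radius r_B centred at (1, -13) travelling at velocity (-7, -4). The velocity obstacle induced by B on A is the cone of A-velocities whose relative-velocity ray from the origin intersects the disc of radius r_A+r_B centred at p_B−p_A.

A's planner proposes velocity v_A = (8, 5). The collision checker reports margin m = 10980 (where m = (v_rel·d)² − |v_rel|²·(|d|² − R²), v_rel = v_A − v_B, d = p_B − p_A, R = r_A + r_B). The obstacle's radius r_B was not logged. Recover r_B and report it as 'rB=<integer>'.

m = 10980
d = (-11, -7);  v_rel = (15, 9),  |v_rel|² = 306
v_rel×d = (15)·(-7) − (9)·(-11) = -6
since m = R²·306 − (-6)²:  R² = (36 + 10980) / 306 = 36
R = √36 = 6  ⇒  r_B = 6 − 2 = 4

rB=4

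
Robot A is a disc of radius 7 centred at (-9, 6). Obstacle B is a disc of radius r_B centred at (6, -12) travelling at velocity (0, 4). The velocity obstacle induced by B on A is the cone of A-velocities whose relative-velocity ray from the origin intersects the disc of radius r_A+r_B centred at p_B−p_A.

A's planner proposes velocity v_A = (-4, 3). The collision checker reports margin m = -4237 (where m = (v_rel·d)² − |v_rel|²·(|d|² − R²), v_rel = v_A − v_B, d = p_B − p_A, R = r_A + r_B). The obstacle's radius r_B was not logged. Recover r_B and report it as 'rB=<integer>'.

m = -4237
d = (15, -18);  v_rel = (-4, -1),  |v_rel|² = 17
v_rel×d = (-4)·(-18) − (-1)·(15) = 87
since m = R²·17 − 87²:  R² = (7569 + -4237) / 17 = 196
R = √196 = 14  ⇒  r_B = 14 − 7 = 7

rB=7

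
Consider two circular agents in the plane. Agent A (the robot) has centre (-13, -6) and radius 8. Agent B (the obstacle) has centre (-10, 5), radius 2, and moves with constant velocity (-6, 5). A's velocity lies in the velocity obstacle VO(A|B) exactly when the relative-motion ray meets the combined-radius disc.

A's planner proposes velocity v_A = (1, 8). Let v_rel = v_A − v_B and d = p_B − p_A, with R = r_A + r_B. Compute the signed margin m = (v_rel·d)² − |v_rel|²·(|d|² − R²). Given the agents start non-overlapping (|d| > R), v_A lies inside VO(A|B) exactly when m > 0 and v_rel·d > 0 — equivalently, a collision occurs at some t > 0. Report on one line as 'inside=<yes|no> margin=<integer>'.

d = (3, 11),  |d|² = 130;  R = 8+2 = 10,  c = 130−10² = 30
v_rel = (7, 3),  |v_rel|² = 58;  v_rel·d = (7)·(3) + (3)·(11) = 54
58·t² − 108·t + 30 = 0  ⇒  m = 54² − 58·30 = 1176
m = 1176 > 0,  v_rel·d = 54 > 0  ⇒  inside

inside=yes margin=1176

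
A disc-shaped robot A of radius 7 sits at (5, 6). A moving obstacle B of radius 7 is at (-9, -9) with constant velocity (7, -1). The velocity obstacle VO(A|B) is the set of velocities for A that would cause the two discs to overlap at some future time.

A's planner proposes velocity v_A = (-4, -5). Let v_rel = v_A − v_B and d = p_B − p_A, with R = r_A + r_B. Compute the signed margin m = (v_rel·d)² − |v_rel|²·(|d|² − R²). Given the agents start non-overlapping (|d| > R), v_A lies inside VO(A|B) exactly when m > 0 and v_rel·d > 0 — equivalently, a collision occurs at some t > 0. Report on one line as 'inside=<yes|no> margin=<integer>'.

d = (-14, -15),  |d|² = 421;  R = 7+7 = 14,  c = 421−14² = 225
v_rel = (-11, -4),  |v_rel|² = 137;  v_rel·d = (-11)·(-14) + (-4)·(-15) = 214
137·t² − 428·t + 225 = 0  ⇒  m = 214² − 137·225 = 14971
m = 14971 > 0,  v_rel·d = 214 > 0  ⇒  inside

inside=yes margin=14971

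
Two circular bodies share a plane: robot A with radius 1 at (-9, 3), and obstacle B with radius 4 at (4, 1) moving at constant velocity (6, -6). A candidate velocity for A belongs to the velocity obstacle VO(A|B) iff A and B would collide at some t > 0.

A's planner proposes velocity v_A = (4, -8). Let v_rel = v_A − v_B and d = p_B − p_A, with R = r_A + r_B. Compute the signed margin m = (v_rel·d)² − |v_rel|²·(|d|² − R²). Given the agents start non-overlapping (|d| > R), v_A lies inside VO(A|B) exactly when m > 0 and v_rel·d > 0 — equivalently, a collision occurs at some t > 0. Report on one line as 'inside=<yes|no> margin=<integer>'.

d = (13, -2),  |d|² = 173;  R = 1+4 = 5,  c = 173−5² = 148
v_rel = (-2, -2),  |v_rel|² = 8;  v_rel·d = (-2)·(13) + (-2)·(-2) = -22
8·t² + 44·t + 148 = 0  ⇒  m = (-22)² − 8·148 = -700
m = -700 < 0,  v_rel·d = -22 < 0  ⇒  outside

inside=no margin=-700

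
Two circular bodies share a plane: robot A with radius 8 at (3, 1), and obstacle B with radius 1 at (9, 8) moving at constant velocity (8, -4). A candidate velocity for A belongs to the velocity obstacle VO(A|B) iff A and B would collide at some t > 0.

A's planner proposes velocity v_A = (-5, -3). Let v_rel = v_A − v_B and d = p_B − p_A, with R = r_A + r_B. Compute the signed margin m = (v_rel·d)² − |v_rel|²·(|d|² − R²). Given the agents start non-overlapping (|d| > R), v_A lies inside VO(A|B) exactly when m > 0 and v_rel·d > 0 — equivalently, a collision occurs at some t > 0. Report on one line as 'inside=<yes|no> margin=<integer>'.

d = (6, 7),  |d|² = 85;  R = 8+1 = 9,  c = 85−9² = 4
v_rel = (-13, 1),  |v_rel|² = 170;  v_rel·d = (-13)·(6) + (1)·(7) = -71
170·t² + 142·t + 4 = 0  ⇒  m = (-71)² − 170·4 = 4361
m = 4361 > 0,  v_rel·d = -71 < 0  ⇒  outside

inside=no margin=4361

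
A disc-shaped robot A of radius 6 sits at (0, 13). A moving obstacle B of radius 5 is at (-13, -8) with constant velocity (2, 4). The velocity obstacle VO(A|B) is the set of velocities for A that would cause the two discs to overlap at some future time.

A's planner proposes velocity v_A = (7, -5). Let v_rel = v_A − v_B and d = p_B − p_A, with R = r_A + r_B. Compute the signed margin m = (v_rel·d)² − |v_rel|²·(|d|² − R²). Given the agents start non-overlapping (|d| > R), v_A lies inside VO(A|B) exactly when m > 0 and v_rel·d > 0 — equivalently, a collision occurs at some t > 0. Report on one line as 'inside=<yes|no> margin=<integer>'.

d = (-13, -21),  |d|² = 610;  R = 6+5 = 11,  c = 610−11² = 489
v_rel = (5, -9),  |v_rel|² = 106;  v_rel·d = (5)·(-13) + (-9)·(-21) = 124
106·t² − 248·t + 489 = 0  ⇒  m = 124² − 106·489 = -36458
m = -36458 < 0,  v_rel·d = 124 > 0  ⇒  outside

inside=no margin=-36458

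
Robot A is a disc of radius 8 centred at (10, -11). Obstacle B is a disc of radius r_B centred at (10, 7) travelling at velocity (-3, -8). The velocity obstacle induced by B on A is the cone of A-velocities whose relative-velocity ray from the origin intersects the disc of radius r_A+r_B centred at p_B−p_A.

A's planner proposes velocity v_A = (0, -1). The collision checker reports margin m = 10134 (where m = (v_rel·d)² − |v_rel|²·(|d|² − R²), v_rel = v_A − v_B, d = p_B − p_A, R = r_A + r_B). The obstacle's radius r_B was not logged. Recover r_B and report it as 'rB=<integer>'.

m = 10134
d = (0, 18);  v_rel = (3, 7),  |v_rel|² = 58
v_rel×d = (3)·(18) − (7)·(0) = 54
since m = R²·58 − 54²:  R² = (2916 + 10134) / 58 = 225
R = √225 = 15  ⇒  r_B = 15 − 8 = 7

rB=7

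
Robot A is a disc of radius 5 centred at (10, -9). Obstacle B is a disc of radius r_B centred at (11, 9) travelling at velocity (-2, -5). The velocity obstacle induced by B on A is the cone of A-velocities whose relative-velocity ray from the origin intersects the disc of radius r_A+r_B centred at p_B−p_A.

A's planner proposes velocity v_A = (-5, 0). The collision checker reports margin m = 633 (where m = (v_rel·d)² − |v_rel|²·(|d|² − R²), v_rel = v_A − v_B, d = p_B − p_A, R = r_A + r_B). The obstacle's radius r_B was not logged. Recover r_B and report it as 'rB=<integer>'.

m = 633
d = (1, 18);  v_rel = (-3, 5),  |v_rel|² = 34
v_rel×d = (-3)·(18) − (5)·(1) = -59
since m = R²·34 − (-59)²:  R² = (3481 + 633) / 34 = 121
R = √121 = 11  ⇒  r_B = 11 − 5 = 6

rB=6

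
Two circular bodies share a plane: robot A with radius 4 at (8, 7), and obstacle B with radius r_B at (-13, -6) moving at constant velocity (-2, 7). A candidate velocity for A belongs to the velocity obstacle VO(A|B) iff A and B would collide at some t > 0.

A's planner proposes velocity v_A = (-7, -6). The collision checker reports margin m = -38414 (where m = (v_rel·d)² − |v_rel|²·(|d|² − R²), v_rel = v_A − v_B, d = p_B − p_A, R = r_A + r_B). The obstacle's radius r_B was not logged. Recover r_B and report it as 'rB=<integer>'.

m = -38414
d = (-21, -13);  v_rel = (-5, -13),  |v_rel|² = 194
v_rel×d = (-5)·(-13) − (-13)·(-21) = -208
since m = R²·194 − (-208)²:  R² = (43264 + -38414) / 194 = 25
R = √25 = 5  ⇒  r_B = 5 − 4 = 1

rB=1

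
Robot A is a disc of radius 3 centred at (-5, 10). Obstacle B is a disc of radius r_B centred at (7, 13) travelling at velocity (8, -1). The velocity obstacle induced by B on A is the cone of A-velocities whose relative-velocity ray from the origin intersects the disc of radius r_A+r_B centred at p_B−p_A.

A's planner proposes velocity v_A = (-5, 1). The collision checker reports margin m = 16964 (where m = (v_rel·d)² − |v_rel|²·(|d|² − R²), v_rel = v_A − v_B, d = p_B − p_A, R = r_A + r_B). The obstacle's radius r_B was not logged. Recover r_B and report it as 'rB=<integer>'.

m = 16964
d = (12, 3);  v_rel = (-13, 2),  |v_rel|² = 173
v_rel×d = (-13)·(3) − (2)·(12) = -63
since m = R²·173 − (-63)²:  R² = (3969 + 16964) / 173 = 121
R = √121 = 11  ⇒  r_B = 11 − 3 = 8

rB=8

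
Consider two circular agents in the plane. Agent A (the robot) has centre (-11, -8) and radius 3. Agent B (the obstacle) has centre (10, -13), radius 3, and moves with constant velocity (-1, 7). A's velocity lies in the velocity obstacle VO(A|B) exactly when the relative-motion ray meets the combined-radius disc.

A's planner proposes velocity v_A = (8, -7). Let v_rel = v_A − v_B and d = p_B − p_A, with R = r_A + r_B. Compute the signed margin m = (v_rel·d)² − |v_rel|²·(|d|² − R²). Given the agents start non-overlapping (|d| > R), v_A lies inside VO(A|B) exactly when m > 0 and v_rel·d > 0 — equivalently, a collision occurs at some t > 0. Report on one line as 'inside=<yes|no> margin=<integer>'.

d = (21, -5),  |d|² = 466;  R = 3+3 = 6,  c = 466−6² = 430
v_rel = (9, -14),  |v_rel|² = 277;  v_rel·d = (9)·(21) + (-14)·(-5) = 259
277·t² − 518·t + 430 = 0  ⇒  m = 259² − 277·430 = -52029
m = -52029 < 0,  v_rel·d = 259 > 0  ⇒  outside

inside=no margin=-52029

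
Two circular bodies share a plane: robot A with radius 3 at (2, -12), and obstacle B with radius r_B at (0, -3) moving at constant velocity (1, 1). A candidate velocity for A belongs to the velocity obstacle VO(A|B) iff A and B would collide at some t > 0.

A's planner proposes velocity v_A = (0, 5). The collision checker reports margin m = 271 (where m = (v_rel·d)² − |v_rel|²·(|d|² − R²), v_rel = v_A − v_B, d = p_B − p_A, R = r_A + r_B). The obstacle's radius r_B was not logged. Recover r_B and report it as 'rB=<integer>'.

m = 271
d = (-2, 9);  v_rel = (-1, 4),  |v_rel|² = 17
v_rel×d = (-1)·(9) − (4)·(-2) = -1
since m = R²·17 − (-1)²:  R² = (1 + 271) / 17 = 16
R = √16 = 4  ⇒  r_B = 4 − 3 = 1

rB=1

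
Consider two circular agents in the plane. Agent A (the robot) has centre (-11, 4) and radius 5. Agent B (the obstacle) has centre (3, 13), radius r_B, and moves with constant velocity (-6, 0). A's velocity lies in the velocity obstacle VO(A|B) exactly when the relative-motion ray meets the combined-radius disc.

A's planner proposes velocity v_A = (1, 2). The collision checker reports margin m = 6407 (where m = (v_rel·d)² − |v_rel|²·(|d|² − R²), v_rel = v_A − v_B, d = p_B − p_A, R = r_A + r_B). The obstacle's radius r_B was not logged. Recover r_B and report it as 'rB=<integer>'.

m = 6407
d = (14, 9);  v_rel = (7, 2),  |v_rel|² = 53
v_rel×d = (7)·(9) − (2)·(14) = 35
since m = R²·53 − 35²:  R² = (1225 + 6407) / 53 = 144
R = √144 = 12  ⇒  r_B = 12 − 5 = 7

rB=7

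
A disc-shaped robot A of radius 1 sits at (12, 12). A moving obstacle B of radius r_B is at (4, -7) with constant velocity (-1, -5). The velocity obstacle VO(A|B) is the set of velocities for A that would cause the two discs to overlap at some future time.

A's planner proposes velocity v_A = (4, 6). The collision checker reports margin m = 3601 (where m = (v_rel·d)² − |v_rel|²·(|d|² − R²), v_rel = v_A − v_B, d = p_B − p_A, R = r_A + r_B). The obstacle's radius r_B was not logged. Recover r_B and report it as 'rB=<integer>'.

m = 3601
d = (-8, -19);  v_rel = (5, 11),  |v_rel|² = 146
v_rel×d = (5)·(-19) − (11)·(-8) = -7
since m = R²·146 − (-7)²:  R² = (49 + 3601) / 146 = 25
R = √25 = 5  ⇒  r_B = 5 − 1 = 4

rB=4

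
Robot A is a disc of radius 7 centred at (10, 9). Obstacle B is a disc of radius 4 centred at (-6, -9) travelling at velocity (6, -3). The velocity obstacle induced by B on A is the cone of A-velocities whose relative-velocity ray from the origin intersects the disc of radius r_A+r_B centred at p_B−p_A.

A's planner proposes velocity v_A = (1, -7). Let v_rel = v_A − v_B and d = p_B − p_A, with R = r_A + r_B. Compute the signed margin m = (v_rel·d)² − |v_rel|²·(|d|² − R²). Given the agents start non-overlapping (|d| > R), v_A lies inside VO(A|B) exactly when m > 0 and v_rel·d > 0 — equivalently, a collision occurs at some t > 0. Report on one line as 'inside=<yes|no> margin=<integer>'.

d = (-16, -18),  |d|² = 580;  R = 7+4 = 11,  c = 580−11² = 459
v_rel = (-5, -4),  |v_rel|² = 41;  v_rel·d = (-5)·(-16) + (-4)·(-18) = 152
41·t² − 304·t + 459 = 0  ⇒  m = 152² − 41·459 = 4285
m = 4285 > 0,  v_rel·d = 152 > 0  ⇒  inside

inside=yes margin=4285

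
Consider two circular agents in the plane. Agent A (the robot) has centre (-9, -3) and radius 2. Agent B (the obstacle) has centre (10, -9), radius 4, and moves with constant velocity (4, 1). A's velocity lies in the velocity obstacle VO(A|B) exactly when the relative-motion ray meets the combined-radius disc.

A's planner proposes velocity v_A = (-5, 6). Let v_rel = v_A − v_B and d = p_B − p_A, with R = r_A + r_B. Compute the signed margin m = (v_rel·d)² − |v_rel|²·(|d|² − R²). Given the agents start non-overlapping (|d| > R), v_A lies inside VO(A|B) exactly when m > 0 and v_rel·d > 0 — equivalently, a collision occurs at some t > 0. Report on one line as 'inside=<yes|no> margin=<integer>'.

d = (19, -6),  |d|² = 397;  R = 2+4 = 6,  c = 397−6² = 361
v_rel = (-9, 5),  |v_rel|² = 106;  v_rel·d = (-9)·(19) + (5)·(-6) = -201
106·t² + 402·t + 361 = 0  ⇒  m = (-201)² − 106·361 = 2135
m = 2135 > 0,  v_rel·d = -201 < 0  ⇒  outside

inside=no margin=2135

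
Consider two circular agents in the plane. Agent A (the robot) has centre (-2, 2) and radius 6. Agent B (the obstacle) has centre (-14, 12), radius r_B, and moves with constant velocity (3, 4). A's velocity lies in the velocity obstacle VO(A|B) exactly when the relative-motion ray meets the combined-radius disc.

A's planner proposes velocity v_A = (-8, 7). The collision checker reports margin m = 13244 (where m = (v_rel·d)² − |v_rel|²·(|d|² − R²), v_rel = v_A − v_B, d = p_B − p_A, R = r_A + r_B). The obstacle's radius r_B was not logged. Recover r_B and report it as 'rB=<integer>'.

m = 13244
d = (-12, 10);  v_rel = (-11, 3),  |v_rel|² = 130
v_rel×d = (-11)·(10) − (3)·(-12) = -74
since m = R²·130 − (-74)²:  R² = (5476 + 13244) / 130 = 144
R = √144 = 12  ⇒  r_B = 12 − 6 = 6

rB=6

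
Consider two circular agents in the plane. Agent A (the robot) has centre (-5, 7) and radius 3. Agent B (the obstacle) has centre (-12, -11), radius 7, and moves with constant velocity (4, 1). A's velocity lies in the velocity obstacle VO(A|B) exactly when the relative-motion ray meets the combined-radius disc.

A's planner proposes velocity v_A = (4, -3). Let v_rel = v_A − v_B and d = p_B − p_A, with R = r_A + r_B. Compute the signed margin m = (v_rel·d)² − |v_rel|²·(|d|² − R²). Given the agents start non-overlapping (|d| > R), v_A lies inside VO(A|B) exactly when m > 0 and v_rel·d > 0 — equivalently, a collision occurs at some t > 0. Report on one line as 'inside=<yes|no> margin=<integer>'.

d = (-7, -18),  |d|² = 373;  R = 3+7 = 10,  c = 373−10² = 273
v_rel = (0, -4),  |v_rel|² = 16;  v_rel·d = (0)·(-7) + (-4)·(-18) = 72
16·t² − 144·t + 273 = 0  ⇒  m = 72² − 16·273 = 816
m = 816 > 0,  v_rel·d = 72 > 0  ⇒  inside

inside=yes margin=816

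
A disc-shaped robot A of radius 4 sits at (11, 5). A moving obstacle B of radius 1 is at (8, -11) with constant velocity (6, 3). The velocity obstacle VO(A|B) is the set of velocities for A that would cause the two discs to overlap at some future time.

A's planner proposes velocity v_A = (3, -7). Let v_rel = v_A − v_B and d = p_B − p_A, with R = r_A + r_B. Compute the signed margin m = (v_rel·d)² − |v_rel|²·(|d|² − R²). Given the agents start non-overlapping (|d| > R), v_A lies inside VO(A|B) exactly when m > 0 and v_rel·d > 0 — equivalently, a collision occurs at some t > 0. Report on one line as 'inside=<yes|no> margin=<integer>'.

d = (-3, -16),  |d|² = 265;  R = 4+1 = 5,  c = 265−5² = 240
v_rel = (-3, -10),  |v_rel|² = 109;  v_rel·d = (-3)·(-3) + (-10)·(-16) = 169
109·t² − 338·t + 240 = 0  ⇒  m = 169² − 109·240 = 2401
m = 2401 > 0,  v_rel·d = 169 > 0  ⇒  inside

inside=yes margin=2401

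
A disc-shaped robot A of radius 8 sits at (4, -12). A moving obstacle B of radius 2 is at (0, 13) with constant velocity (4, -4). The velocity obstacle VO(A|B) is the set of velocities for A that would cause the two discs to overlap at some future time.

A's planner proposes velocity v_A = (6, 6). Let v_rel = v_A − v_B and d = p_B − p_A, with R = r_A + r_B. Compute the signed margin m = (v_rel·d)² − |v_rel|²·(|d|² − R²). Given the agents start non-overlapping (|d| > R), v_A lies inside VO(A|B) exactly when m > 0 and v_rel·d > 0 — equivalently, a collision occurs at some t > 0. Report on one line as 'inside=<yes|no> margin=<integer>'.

d = (-4, 25),  |d|² = 641;  R = 8+2 = 10,  c = 641−10² = 541
v_rel = (2, 10),  |v_rel|² = 104;  v_rel·d = (2)·(-4) + (10)·(25) = 242
104·t² − 484·t + 541 = 0  ⇒  m = 242² − 104·541 = 2300
m = 2300 > 0,  v_rel·d = 242 > 0  ⇒  inside

inside=yes margin=2300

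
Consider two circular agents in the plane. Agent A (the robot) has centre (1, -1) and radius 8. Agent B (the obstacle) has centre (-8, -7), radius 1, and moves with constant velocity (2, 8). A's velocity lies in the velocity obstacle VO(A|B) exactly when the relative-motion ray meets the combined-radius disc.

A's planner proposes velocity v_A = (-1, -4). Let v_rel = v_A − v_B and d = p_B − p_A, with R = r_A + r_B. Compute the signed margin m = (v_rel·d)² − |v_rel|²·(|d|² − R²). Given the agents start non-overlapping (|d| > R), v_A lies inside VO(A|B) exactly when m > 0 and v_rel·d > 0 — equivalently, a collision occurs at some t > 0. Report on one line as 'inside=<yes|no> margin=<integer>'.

d = (-9, -6),  |d|² = 117;  R = 8+1 = 9,  c = 117−9² = 36
v_rel = (-3, -12),  |v_rel|² = 153;  v_rel·d = (-3)·(-9) + (-12)·(-6) = 99
153·t² − 198·t + 36 = 0  ⇒  m = 99² − 153·36 = 4293
m = 4293 > 0,  v_rel·d = 99 > 0  ⇒  inside

inside=yes margin=4293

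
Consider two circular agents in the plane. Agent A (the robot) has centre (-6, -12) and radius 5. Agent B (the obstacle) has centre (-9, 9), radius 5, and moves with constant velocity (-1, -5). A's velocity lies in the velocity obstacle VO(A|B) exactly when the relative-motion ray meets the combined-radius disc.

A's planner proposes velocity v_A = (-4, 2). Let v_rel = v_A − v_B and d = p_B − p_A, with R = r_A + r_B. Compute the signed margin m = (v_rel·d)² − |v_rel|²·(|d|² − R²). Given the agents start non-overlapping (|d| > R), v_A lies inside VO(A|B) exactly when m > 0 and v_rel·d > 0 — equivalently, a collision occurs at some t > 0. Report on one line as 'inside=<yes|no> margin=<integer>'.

d = (-3, 21),  |d|² = 450;  R = 5+5 = 10,  c = 450−10² = 350
v_rel = (-3, 7),  |v_rel|² = 58;  v_rel·d = (-3)·(-3) + (7)·(21) = 156
58·t² − 312·t + 350 = 0  ⇒  m = 156² − 58·350 = 4036
m = 4036 > 0,  v_rel·d = 156 > 0  ⇒  inside

inside=yes margin=4036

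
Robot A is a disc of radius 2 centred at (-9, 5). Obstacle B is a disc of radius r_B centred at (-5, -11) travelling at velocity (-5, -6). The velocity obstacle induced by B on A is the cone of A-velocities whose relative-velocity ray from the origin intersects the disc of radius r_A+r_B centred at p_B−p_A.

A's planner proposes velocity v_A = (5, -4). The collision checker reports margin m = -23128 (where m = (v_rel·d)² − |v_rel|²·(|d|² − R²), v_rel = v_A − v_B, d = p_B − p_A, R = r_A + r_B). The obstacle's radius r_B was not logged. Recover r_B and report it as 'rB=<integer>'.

m = -23128
d = (4, -16);  v_rel = (10, 2),  |v_rel|² = 104
v_rel×d = (10)·(-16) − (2)·(4) = -168
since m = R²·104 − (-168)²:  R² = (28224 + -23128) / 104 = 49
R = √49 = 7  ⇒  r_B = 7 − 2 = 5

rB=5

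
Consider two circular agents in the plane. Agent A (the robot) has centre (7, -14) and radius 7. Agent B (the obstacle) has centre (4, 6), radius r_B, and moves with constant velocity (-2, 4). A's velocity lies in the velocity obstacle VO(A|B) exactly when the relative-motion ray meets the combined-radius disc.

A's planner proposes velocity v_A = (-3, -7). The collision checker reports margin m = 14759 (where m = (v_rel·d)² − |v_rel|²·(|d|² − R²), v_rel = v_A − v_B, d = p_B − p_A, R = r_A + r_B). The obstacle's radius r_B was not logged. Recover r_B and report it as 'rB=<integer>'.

m = 14759
d = (-3, 20);  v_rel = (-1, -11),  |v_rel|² = 122
v_rel×d = (-1)·(20) − (-11)·(-3) = -53
since m = R²·122 − (-53)²:  R² = (2809 + 14759) / 122 = 144
R = √144 = 12  ⇒  r_B = 12 − 7 = 5

rB=5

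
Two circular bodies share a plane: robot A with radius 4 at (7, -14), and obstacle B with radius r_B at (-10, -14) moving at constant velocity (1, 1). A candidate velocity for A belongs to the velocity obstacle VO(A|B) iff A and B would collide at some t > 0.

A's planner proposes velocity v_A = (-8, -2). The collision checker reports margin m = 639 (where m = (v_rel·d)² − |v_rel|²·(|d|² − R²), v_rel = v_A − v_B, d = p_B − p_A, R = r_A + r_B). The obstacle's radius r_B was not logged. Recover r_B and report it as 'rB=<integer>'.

m = 639
d = (-17, 0);  v_rel = (-9, -3),  |v_rel|² = 90
v_rel×d = (-9)·(0) − (-3)·(-17) = -51
since m = R²·90 − (-51)²:  R² = (2601 + 639) / 90 = 36
R = √36 = 6  ⇒  r_B = 6 − 4 = 2

rB=2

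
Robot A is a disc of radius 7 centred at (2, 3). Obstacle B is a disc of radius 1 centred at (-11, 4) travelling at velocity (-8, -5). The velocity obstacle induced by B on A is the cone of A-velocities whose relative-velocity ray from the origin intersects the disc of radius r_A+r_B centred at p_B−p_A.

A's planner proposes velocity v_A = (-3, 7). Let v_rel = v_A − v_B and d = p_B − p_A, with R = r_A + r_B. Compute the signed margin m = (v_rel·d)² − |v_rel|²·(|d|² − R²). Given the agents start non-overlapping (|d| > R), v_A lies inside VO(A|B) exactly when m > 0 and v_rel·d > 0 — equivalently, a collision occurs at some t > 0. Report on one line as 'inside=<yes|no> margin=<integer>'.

d = (-13, 1),  |d|² = 170;  R = 7+1 = 8,  c = 170−8² = 106
v_rel = (5, 12),  |v_rel|² = 169;  v_rel·d = (5)·(-13) + (12)·(1) = -53
169·t² + 106·t + 106 = 0  ⇒  m = (-53)² − 169·106 = -15105
m = -15105 < 0,  v_rel·d = -53 < 0  ⇒  outside

inside=no margin=-15105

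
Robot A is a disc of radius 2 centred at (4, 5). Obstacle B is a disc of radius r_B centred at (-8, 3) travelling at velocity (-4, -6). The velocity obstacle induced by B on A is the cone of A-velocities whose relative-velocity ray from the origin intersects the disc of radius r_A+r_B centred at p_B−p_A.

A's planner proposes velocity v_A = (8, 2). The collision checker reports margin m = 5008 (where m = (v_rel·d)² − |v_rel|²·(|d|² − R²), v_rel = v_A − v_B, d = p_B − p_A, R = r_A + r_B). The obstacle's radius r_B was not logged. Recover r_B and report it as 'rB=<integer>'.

m = 5008
d = (-12, -2);  v_rel = (12, 8),  |v_rel|² = 208
v_rel×d = (12)·(-2) − (8)·(-12) = 72
since m = R²·208 − 72²:  R² = (5184 + 5008) / 208 = 49
R = √49 = 7  ⇒  r_B = 7 − 2 = 5

rB=5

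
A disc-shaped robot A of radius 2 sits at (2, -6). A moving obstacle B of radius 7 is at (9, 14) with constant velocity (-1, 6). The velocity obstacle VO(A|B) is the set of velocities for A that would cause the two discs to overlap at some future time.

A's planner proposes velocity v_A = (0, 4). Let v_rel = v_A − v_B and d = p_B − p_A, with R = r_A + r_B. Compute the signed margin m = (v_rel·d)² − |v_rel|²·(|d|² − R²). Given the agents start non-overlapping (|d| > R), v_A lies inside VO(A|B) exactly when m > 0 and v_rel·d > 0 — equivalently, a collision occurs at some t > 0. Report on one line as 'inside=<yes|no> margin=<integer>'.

d = (7, 20),  |d|² = 449;  R = 2+7 = 9,  c = 449−9² = 368
v_rel = (1, -2),  |v_rel|² = 5;  v_rel·d = (1)·(7) + (-2)·(20) = -33
5·t² + 66·t + 368 = 0  ⇒  m = (-33)² − 5·368 = -751
m = -751 < 0,  v_rel·d = -33 < 0  ⇒  outside

inside=no margin=-751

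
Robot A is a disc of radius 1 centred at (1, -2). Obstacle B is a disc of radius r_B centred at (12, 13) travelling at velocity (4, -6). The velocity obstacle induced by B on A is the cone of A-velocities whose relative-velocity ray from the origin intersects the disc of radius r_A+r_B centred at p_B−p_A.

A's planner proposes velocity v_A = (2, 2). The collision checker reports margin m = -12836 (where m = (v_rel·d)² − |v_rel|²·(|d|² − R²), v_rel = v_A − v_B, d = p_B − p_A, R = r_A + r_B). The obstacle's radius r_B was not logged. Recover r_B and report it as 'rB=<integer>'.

m = -12836
d = (11, 15);  v_rel = (-2, 8),  |v_rel|² = 68
v_rel×d = (-2)·(15) − (8)·(11) = -118
since m = R²·68 − (-118)²:  R² = (13924 + -12836) / 68 = 16
R = √16 = 4  ⇒  r_B = 4 − 1 = 3

rB=3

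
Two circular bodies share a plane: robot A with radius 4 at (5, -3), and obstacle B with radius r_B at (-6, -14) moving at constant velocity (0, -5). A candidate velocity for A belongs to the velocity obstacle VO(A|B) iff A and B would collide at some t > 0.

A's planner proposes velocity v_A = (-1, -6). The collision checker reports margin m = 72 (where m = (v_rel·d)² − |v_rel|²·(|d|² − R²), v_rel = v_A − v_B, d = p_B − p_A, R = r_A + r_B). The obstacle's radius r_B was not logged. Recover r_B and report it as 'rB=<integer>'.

m = 72
d = (-11, -11);  v_rel = (-1, -1),  |v_rel|² = 2
v_rel×d = (-1)·(-11) − (-1)·(-11) = 0
since m = R²·2 − 0²:  R² = (0 + 72) / 2 = 36
R = √36 = 6  ⇒  r_B = 6 − 4 = 2

rB=2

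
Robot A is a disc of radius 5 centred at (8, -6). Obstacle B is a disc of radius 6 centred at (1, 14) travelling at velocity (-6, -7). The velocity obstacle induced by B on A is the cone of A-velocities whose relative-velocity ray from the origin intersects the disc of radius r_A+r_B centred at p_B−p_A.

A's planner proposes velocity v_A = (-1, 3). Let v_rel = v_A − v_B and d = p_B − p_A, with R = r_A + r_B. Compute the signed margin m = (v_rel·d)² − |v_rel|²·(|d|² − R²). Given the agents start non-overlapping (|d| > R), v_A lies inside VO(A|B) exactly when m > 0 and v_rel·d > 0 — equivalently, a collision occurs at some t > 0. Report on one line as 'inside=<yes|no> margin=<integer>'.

d = (-7, 20),  |d|² = 449;  R = 5+6 = 11,  c = 449−11² = 328
v_rel = (5, 10),  |v_rel|² = 125;  v_rel·d = (5)·(-7) + (10)·(20) = 165
125·t² − 330·t + 328 = 0  ⇒  m = 165² − 125·328 = -13775
m = -13775 < 0,  v_rel·d = 165 > 0  ⇒  outside

inside=no margin=-13775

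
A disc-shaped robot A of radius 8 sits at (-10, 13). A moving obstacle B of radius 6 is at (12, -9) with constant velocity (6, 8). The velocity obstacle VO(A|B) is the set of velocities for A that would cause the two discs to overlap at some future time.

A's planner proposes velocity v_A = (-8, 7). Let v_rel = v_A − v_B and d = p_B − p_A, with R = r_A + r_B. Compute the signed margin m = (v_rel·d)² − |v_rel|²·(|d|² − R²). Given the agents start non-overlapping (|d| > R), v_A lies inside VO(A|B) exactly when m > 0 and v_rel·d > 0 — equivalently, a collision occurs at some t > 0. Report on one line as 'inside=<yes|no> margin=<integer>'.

d = (22, -22),  |d|² = 968;  R = 8+6 = 14,  c = 968−14² = 772
v_rel = (-14, -1),  |v_rel|² = 197;  v_rel·d = (-14)·(22) + (-1)·(-22) = -286
197·t² + 572·t + 772 = 0  ⇒  m = (-286)² − 197·772 = -70288
m = -70288 < 0,  v_rel·d = -286 < 0  ⇒  outside

inside=no margin=-70288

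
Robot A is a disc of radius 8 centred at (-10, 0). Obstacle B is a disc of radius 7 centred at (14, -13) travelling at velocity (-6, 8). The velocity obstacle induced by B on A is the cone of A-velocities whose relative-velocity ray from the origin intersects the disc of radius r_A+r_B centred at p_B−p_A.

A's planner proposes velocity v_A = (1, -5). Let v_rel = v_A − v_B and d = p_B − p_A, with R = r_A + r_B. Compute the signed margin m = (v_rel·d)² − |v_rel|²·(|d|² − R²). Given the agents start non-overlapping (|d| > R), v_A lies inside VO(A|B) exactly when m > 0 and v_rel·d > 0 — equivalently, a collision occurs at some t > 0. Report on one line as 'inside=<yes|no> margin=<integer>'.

d = (24, -13),  |d|² = 745;  R = 8+7 = 15,  c = 745−15² = 520
v_rel = (7, -13),  |v_rel|² = 218;  v_rel·d = (7)·(24) + (-13)·(-13) = 337
218·t² − 674·t + 520 = 0  ⇒  m = 337² − 218·520 = 209
m = 209 > 0,  v_rel·d = 337 > 0  ⇒  inside

inside=yes margin=209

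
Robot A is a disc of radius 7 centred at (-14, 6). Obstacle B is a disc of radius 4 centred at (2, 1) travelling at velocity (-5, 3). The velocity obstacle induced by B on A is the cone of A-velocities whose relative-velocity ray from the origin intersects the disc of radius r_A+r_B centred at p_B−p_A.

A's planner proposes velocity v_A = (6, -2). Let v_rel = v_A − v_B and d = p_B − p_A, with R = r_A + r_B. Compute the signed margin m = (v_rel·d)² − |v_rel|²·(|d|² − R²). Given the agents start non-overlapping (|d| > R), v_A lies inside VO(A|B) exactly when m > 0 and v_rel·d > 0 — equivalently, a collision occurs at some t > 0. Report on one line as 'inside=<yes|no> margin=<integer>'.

d = (16, -5),  |d|² = 281;  R = 7+4 = 11,  c = 281−11² = 160
v_rel = (11, -5),  |v_rel|² = 146;  v_rel·d = (11)·(16) + (-5)·(-5) = 201
146·t² − 402·t + 160 = 0  ⇒  m = 201² − 146·160 = 17041
m = 17041 > 0,  v_rel·d = 201 > 0  ⇒  inside

inside=yes margin=17041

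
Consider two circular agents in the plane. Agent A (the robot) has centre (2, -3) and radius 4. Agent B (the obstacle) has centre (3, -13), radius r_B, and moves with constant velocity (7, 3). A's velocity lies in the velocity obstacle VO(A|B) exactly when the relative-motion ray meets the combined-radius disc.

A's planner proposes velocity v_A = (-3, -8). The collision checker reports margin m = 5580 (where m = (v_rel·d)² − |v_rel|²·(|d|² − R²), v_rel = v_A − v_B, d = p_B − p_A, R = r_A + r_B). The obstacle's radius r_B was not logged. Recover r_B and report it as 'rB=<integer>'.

m = 5580
d = (1, -10);  v_rel = (-10, -11),  |v_rel|² = 221
v_rel×d = (-10)·(-10) − (-11)·(1) = 111
since m = R²·221 − 111²:  R² = (12321 + 5580) / 221 = 81
R = √81 = 9  ⇒  r_B = 9 − 4 = 5

rB=5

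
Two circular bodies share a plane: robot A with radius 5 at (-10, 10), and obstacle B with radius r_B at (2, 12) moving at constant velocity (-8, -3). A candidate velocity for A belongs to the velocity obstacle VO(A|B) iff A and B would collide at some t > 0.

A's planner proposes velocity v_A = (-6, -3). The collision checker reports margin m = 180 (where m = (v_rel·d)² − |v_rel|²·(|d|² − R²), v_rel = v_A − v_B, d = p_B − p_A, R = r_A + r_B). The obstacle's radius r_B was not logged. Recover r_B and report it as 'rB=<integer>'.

m = 180
d = (12, 2);  v_rel = (2, 0),  |v_rel|² = 4
v_rel×d = (2)·(2) − (0)·(12) = 4
since m = R²·4 − 4²:  R² = (16 + 180) / 4 = 49
R = √49 = 7  ⇒  r_B = 7 − 5 = 2

rB=2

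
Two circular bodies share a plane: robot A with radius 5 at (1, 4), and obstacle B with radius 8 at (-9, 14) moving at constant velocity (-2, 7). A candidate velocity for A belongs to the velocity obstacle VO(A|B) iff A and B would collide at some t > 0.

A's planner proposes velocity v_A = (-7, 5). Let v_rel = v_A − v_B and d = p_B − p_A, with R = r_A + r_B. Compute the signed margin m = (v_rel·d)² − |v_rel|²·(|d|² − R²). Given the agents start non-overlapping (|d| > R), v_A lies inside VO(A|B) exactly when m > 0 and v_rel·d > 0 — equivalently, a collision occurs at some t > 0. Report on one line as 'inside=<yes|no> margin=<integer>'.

d = (-10, 10),  |d|² = 200;  R = 5+8 = 13,  c = 200−13² = 31
v_rel = (-5, -2),  |v_rel|² = 29;  v_rel·d = (-5)·(-10) + (-2)·(10) = 30
29·t² − 60·t + 31 = 0  ⇒  m = 30² − 29·31 = 1
m = 1 > 0,  v_rel·d = 30 > 0  ⇒  inside

inside=yes margin=1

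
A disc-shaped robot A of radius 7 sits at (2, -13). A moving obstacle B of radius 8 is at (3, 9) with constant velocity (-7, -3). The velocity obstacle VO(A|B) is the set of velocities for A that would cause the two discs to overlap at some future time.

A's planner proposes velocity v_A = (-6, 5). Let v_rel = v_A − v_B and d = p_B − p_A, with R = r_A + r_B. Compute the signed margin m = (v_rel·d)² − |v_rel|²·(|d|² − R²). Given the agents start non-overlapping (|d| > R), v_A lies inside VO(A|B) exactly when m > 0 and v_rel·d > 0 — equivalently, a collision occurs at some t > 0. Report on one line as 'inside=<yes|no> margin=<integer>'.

d = (1, 22),  |d|² = 485;  R = 7+8 = 15,  c = 485−15² = 260
v_rel = (1, 8),  |v_rel|² = 65;  v_rel·d = (1)·(1) + (8)·(22) = 177
65·t² − 354·t + 260 = 0  ⇒  m = 177² − 65·260 = 14429
m = 14429 > 0,  v_rel·d = 177 > 0  ⇒  inside

inside=yes margin=14429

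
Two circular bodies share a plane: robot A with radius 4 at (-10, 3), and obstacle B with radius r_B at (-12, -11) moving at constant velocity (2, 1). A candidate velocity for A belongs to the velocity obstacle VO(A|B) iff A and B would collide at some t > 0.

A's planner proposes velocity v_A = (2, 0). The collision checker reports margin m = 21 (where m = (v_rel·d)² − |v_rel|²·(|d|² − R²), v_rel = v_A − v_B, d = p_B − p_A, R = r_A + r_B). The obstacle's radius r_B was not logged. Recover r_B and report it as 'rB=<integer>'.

m = 21
d = (-2, -14);  v_rel = (0, -1),  |v_rel|² = 1
v_rel×d = (0)·(-14) − (-1)·(-2) = -2
since m = R²·1 − (-2)²:  R² = (4 + 21) / 1 = 25
R = √25 = 5  ⇒  r_B = 5 − 4 = 1

rB=1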